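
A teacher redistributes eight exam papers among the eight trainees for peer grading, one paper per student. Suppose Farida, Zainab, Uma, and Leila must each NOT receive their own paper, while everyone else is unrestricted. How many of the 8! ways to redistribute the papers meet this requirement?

24024

Inclusion-exclusion on the 4 forbidden self-matches:
Σ_{j=0}^{4} (-1)^j C(4,j)(8-j)!
= C(4,0)·8! - C(4,1)·7! + C(4,2)·6! - C(4,3)·5! + C(4,4)·4!
= 40320 - 20160 + 4320 - 480 + 24
= 24024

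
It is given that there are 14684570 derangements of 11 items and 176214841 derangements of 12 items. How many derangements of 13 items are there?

2290792932

D_13 = (13-1)·(D_12 + D_11) = 12·(176214841 + 14684570) = 12·190899411 = 2290792932.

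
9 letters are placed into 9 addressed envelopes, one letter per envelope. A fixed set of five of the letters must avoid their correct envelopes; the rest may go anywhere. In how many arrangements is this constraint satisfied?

205056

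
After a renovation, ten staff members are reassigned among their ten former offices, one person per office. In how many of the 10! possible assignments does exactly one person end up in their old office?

Choose which one of the 10 is fixed: C(10,1) = 10.
The remaining 9 must be deranged: !9 = 133496.
Total: 10 × 133496 = 1334960.

1334960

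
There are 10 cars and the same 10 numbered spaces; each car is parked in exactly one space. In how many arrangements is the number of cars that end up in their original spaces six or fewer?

3628514

Sum C(10,i)·!(10-i) for i = 0..6:
  i=0: C(10,0)·!10 = 1·1334961 = 1334961
  i=1: C(10,1)·!9 = 10·133496 = 1334960
  i=2: C(10,2)·!8 = 45·14833 = 667485
  i=3: C(10,3)·!7 = 120·1854 = 222480
  i=4: C(10,4)·!6 = 210·265 = 55650
  i=5: C(10,5)·!5 = 252·44 = 11088
  i=6: C(10,6)·!4 = 210·9 = 1890
Total = 3628514.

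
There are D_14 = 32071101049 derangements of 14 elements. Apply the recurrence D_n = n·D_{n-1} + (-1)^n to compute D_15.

D_15 = 15·32071101049 - 1 = 481066515734.

481066515734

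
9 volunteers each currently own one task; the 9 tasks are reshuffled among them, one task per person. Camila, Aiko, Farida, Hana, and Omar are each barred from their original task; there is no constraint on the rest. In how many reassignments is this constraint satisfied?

205056

Inclusion-exclusion on the 5 forbidden self-matches:
Σ_{j=0}^{5} (-1)^j C(5,j)(9-j)!
= C(5,0)·9! - C(5,1)·8! + C(5,2)·7! - C(5,3)·6! + C(5,4)·5! - C(5,5)·4!
= 362880 - 201600 + 50400 - 7200 + 600 - 24
= 205056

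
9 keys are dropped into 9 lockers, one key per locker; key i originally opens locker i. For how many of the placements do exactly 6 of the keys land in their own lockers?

Choose which 6 of the 9 are fixed: C(9,6) = 84.
The remaining 3 must be deranged: !3 = 2.
Total: 84 × 2 = 168.

168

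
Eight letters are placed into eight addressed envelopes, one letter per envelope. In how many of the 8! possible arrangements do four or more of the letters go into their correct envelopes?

771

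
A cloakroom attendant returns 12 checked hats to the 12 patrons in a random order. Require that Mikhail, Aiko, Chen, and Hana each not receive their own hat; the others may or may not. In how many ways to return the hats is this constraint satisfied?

339696000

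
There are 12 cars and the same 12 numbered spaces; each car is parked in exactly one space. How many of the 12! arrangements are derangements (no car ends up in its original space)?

176214841

By inclusion-exclusion, !12 = Σ (-1)^k · 12!/k! for k=0..12
= 12! - 12!/1! + 12!/2! - 12!/3! + 12!/4! - 12!/5! + 12!/6! - 12!/7! + 12!/8! - 12!/9! + 12!/10! - 12!/11! + 12!/12!
= 479001600 - 479001600 + 239500800 - 79833600 + 19958400 - 3991680 + 665280 - 95040 + 11880 - 1320 + 132 - 12 + 1
= 176214841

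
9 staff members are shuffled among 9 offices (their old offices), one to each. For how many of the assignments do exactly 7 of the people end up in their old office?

36

Choose which 7 of the 9 are fixed: C(9,7) = 36.
The remaining 2 must be deranged: !2 = 1.
Total: 36 × 1 = 36.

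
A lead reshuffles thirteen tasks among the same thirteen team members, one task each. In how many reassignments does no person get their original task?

2290792932

Recurrence: !13 = 13·!12 + (-1)^13.
!13 = 13·176214841 - 1 = 2290792932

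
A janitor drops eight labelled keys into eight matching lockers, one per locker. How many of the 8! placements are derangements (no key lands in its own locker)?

The subfactorial !8 = [8!/e] (nearest integer).
8! = 40320, and 40320/e ≈ 14832.90, so !8 = 14833.

14833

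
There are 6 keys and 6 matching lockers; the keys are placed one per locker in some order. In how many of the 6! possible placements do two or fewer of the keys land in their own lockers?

664

# with exactly i fixed is C(6,i)·!(6-i); sum over i=0..2:
  i=0: C(6,0)·!6 = 1·265 = 265
  i=1: C(6,1)·!5 = 6·44 = 264
  i=2: C(6,2)·!4 = 15·9 = 135
Total = 664.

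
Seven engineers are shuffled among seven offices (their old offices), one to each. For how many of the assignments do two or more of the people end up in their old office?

1331

Sum C(7,i)·!(7-i) for i = 2..7:
  i=2: C(7,2)·!5 = 21·44 = 924
  i=3: C(7,3)·!4 = 35·9 = 315
  i=4: C(7,4)·!3 = 35·2 = 70
  i=5: C(7,5)·!2 = 21·1 = 21
  i=6: C(7,6)·!1 = 7·0 = 0
  i=7: C(7,7)·!0 = 1·1 = 1
Total = 1331.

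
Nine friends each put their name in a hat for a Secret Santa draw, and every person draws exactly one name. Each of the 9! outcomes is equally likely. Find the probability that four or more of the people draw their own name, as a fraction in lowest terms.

6883/362880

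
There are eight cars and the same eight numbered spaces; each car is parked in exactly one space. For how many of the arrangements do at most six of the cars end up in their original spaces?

40319

Sum C(8,i)·!(8-i) for i = 0..6:
  i=0: C(8,0)·!8 = 1·14833 = 14833
  i=1: C(8,1)·!7 = 8·1854 = 14832
  i=2: C(8,2)·!6 = 28·265 = 7420
  i=3: C(8,3)·!5 = 56·44 = 2464
  i=4: C(8,4)·!4 = 70·9 = 630
  i=5: C(8,5)·!3 = 56·2 = 112
  i=6: C(8,6)·!2 = 28·1 = 28
Total = 40319.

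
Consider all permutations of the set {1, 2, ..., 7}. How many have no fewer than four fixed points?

92

Sum C(7,i)·!(7-i) for i = 4..7:
  i=4: C(7,4)·!3 = 35·2 = 70
  i=5: C(7,5)·!2 = 21·1 = 21
  i=6: C(7,6)·!1 = 7·0 = 0
  i=7: C(7,7)·!0 = 1·1 = 1
Total = 92.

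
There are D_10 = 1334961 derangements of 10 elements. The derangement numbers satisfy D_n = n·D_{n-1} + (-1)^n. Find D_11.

14684570

D_11 = 11·1334961 - 1 = 14684570.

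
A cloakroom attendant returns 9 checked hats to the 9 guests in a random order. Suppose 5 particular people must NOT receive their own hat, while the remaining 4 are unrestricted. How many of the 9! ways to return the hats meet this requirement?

205056

Let A_j be the event that the j-th constrained one is fixed. By inclusion-exclusion over the 5 events:
Σ_{j=0}^{5} (-1)^j C(5,j)(9-j)!
= C(5,0)·9! - C(5,1)·8! + C(5,2)·7! - C(5,3)·6! + C(5,4)·5! - C(5,5)·4!
= 362880 - 201600 + 50400 - 7200 + 600 - 24
= 205056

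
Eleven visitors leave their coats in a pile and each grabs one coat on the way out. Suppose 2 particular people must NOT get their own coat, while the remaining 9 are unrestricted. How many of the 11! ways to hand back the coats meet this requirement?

Inclusion-exclusion on the 2 forbidden self-matches:
Σ_{j=0}^{2} (-1)^j C(2,j)(11-j)!
= C(2,0)·11! - C(2,1)·10! + C(2,2)·9!
= 39916800 - 7257600 + 362880
= 33022080

33022080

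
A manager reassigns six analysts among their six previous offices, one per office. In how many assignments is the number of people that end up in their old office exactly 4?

15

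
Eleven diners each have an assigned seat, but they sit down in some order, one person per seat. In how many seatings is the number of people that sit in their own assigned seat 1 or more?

25232230

# with exactly i fixed is C(11,i)·!(11-i); sum over i=1..11:
  i=1: C(11,1)·!10 = 11·1334961 = 14684571
  i=2: C(11,2)·!9 = 55·133496 = 7342280
  i=3: C(11,3)·!8 = 165·14833 = 2447445
  i=4: C(11,4)·!7 = 330·1854 = 611820
  i=5: C(11,5)·!6 = 462·265 = 122430
  i=6: C(11,6)·!5 = 462·44 = 20328
  i=7: C(11,7)·!4 = 330·9 = 2970
  i=8: C(11,8)·!3 = 165·2 = 330
  i=9: C(11,9)·!2 = 55·1 = 55
  i=10: C(11,10)·!1 = 11·0 = 0
  i=11: C(11,11)·!0 = 1·1 = 1
Total = 25232230.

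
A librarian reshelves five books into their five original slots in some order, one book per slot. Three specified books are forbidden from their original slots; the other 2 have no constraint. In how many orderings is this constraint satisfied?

Let A_j be the event that the j-th constrained one is fixed. By inclusion-exclusion over the 3 events:
Σ_{j=0}^{3} (-1)^j C(3,j)(5-j)!
= C(3,0)·5! - C(3,1)·4! + C(3,2)·3! - C(3,3)·2!
= 120 - 72 + 18 - 2
= 64

64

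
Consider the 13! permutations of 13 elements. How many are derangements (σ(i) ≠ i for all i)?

2290792932

The subfactorial !13 = [13!/e] (nearest integer).
13! = 6227020800, and 6227020800/e ≈ 2290792932.07, so !13 = 2290792932.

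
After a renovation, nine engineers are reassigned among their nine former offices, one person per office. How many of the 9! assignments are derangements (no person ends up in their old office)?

133496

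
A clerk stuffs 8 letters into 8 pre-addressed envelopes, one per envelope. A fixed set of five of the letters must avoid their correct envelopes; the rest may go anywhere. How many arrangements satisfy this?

Let A_j be the event that the j-th constrained one is fixed. By inclusion-exclusion over the 5 events:
Σ_{j=0}^{5} (-1)^j C(5,j)(8-j)!
= C(5,0)·8! - C(5,1)·7! + C(5,2)·6! - C(5,3)·5! + C(5,4)·4! - C(5,5)·3!
= 40320 - 25200 + 7200 - 1200 + 120 - 6
= 21234

21234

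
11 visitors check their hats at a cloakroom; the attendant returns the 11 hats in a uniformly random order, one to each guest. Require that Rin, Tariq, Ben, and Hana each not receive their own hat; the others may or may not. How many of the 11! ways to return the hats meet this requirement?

27422640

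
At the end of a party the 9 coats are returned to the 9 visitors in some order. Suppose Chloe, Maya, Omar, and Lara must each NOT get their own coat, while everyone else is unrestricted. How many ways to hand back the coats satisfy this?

229080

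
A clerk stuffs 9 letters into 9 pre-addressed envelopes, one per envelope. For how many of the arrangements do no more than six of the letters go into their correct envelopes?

362843

Sum C(9,i)·!(9-i) for i = 0..6:
  i=0: C(9,0)·!9 = 1·133496 = 133496
  i=1: C(9,1)·!8 = 9·14833 = 133497
  i=2: C(9,2)·!7 = 36·1854 = 66744
  i=3: C(9,3)·!6 = 84·265 = 22260
  i=4: C(9,4)·!5 = 126·44 = 5544
  i=5: C(9,5)·!4 = 126·9 = 1134
  i=6: C(9,6)·!3 = 84·2 = 168
Total = 362843.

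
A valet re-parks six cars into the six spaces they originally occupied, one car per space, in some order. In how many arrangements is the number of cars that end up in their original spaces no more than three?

# with exactly i fixed is C(6,i)·!(6-i); sum over i=0..3:
  i=0: C(6,0)·!6 = 1·265 = 265
  i=1: C(6,1)·!5 = 6·44 = 264
  i=2: C(6,2)·!4 = 15·9 = 135
  i=3: C(6,3)·!3 = 20·2 = 40
Total = 704.

704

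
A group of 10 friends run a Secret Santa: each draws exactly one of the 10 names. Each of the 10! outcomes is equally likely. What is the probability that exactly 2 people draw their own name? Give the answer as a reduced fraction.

Favorable outcomes: C(10,2)·!8 = 45·14833 = 667485.
Total outcomes: 10! = 3628800.
Probability = 667485/3628800 = 2119/11520.

2119/11520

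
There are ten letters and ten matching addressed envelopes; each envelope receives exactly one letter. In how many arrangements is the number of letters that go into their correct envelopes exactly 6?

Choose which 6 of the 10 are fixed: C(10,6) = 210.
The remaining 4 must be deranged: !4 = 9.
Total: 210 × 9 = 1890.

1890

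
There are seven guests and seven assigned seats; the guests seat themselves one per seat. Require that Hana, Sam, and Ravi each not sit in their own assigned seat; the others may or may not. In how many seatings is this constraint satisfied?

3216

Let A_j be the event that the j-th constrained one is fixed. By inclusion-exclusion over the 3 events:
Σ_{j=0}^{3} (-1)^j C(3,j)(7-j)!
= C(3,0)·7! - C(3,1)·6! + C(3,2)·5! - C(3,3)·4!
= 5040 - 2160 + 360 - 24
= 3216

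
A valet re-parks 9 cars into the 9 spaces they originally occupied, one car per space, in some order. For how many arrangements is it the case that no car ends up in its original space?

133496

The number of derangements of 9 is !9 = Σ_{k=0}^{9} (-1)^k·9!/k!
= 9! - 9!/1! + 9!/2! - 9!/3! + 9!/4! - 9!/5! + 9!/6! - 9!/7! + 9!/8! - 9!/9!
= 362880 - 362880 + 181440 - 60480 + 15120 - 3024 + 504 - 72 + 9 - 1
= 133496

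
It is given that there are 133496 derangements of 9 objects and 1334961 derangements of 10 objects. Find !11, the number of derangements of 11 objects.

14684570

!11 = (11-1)·(!10 + !9) = 10·(1334961 + 133496) = 10·1468457 = 14684570.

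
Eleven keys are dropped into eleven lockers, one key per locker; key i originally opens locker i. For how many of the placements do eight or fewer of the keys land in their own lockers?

Sum C(11,i)·!(11-i) for i = 0..8:
  i=0: C(11,0)·!11 = 1·14684570 = 14684570
  i=1: C(11,1)·!10 = 11·1334961 = 14684571
  i=2: C(11,2)·!9 = 55·133496 = 7342280
  i=3: C(11,3)·!8 = 165·14833 = 2447445
  i=4: C(11,4)·!7 = 330·1854 = 611820
  i=5: C(11,5)·!6 = 462·265 = 122430
  i=6: C(11,6)·!5 = 462·44 = 20328
  i=7: C(11,7)·!4 = 330·9 = 2970
  i=8: C(11,8)·!3 = 165·2 = 330
Total = 39916744.

39916744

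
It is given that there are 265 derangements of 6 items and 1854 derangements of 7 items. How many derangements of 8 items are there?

D_8 = (8-1)·(D_7 + D_6) = 7·(1854 + 265) = 7·2119 = 14833.

14833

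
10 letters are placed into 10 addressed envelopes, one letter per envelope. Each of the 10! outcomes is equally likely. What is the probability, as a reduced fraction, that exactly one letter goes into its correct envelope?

Favorable outcomes: C(10,1)·!9 = 10·133496 = 1334960.
Total outcomes: 10! = 3628800.
Probability = 1334960/3628800 = 16687/45360.

16687/45360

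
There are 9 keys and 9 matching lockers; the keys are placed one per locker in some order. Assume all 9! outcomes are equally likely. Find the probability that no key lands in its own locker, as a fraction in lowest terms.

Favorable outcomes: !9 = 133496.
Total outcomes: 9! = 362880.
Probability = 133496/362880 = 16687/45360.

16687/45360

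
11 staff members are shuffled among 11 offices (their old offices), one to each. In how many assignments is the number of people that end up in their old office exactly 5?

Pick the 5 fixed positions: C(11,5) = 462 ways.
The remaining 6 must be deranged: !6 = 265.
Total: 462 × 265 = 122430.

122430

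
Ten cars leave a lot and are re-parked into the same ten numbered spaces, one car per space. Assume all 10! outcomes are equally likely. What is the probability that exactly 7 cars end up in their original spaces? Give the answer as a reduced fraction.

1/15120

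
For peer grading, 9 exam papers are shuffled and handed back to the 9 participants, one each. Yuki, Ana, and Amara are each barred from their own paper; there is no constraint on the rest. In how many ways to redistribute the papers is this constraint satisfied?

256320

Let A_j be the event that the j-th constrained one is fixed. By inclusion-exclusion over the 3 events:
Σ_{j=0}^{3} (-1)^j C(3,j)(9-j)!
= C(3,0)·9! - C(3,1)·8! + C(3,2)·7! - C(3,3)·6!
= 362880 - 120960 + 15120 - 720
= 256320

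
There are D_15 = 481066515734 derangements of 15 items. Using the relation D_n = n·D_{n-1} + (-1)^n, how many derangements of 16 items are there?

7697064251745

D_16 = 16·481066515734 + 1 = 7697064251745.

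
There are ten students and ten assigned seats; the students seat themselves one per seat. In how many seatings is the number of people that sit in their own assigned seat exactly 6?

Pick the 6 fixed positions: C(10,6) = 210 ways.
The remaining 4 must be deranged: !4 = 9.
Total: 210 × 9 = 1890.

1890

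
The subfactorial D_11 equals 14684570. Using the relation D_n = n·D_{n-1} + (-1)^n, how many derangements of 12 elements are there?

D_12 = 12·14684570 + 1 = 176214841.

176214841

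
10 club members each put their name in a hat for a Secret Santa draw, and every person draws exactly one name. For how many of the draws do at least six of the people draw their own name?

2176

# with exactly i fixed is C(10,i)·!(10-i); sum over i=6..10:
  i=6: C(10,6)·!4 = 210·9 = 1890
  i=7: C(10,7)·!3 = 120·2 = 240
  i=8: C(10,8)·!2 = 45·1 = 45
  i=9: C(10,9)·!1 = 10·0 = 0
  i=10: C(10,10)·!0 = 1·1 = 1
Total = 2176.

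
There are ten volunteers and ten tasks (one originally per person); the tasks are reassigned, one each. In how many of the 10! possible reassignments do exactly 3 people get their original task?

Choose which 3 of the 10 are fixed: C(10,3) = 120.
The other 7 form a derangement: !7 = 1854.
Total: 120 × 1854 = 222480.

222480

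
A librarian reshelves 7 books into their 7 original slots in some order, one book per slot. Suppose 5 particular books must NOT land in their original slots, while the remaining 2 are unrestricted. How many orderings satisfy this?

2428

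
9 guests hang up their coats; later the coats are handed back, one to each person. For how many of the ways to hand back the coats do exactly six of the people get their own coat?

168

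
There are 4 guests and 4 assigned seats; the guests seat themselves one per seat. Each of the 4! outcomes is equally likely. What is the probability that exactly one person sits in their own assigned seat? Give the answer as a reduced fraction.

1/3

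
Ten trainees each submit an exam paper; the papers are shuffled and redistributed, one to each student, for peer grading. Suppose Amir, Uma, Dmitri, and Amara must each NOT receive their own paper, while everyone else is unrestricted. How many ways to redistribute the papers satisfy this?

2399760

Let A_j be the event that the j-th constrained one is fixed. By inclusion-exclusion over the 4 events:
Σ_{j=0}^{4} (-1)^j C(4,j)(10-j)!
= C(4,0)·10! - C(4,1)·9! + C(4,2)·8! - C(4,3)·7! + C(4,4)·6!
= 3628800 - 1451520 + 241920 - 20160 + 720
= 2399760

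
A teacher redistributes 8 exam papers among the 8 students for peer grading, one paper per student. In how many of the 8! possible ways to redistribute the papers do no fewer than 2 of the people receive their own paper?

# with exactly i fixed is C(8,i)·!(8-i); sum over i=2..8:
  i=2: C(8,2)·!6 = 28·265 = 7420
  i=3: C(8,3)·!5 = 56·44 = 2464
  i=4: C(8,4)·!4 = 70·9 = 630
  i=5: C(8,5)·!3 = 56·2 = 112
  i=6: C(8,6)·!2 = 28·1 = 28
  i=7: C(8,7)·!1 = 8·0 = 0
  i=8: C(8,8)·!0 = 1·1 = 1
Total = 10655.

10655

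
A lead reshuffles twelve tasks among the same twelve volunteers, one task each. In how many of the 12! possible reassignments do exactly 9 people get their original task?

440

Choose which 9 of the 12 are fixed: C(12,9) = 220.
The remaining 3 must be deranged: !3 = 2.
Total: 220 × 2 = 440.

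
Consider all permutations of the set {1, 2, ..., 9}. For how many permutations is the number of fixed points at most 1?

266993

Sum C(9,i)·!(9-i) for i = 0..1:
  i=0: C(9,0)·!9 = 1·133496 = 133496
  i=1: C(9,1)·!8 = 9·14833 = 133497
Total = 266993.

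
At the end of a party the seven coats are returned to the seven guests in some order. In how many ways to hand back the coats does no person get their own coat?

By inclusion-exclusion, !7 = Σ (-1)^k · 7!/k! for k=0..7
= 7! - 7!/1! + 7!/2! - 7!/3! + 7!/4! - 7!/5! + 7!/6! - 7!/7!
= 5040 - 5040 + 2520 - 840 + 210 - 42 + 7 - 1
= 1854

1854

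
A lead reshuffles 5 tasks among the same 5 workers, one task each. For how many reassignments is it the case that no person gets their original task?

44

The subfactorial !5 = [5!/e] (nearest integer).
5! = 120, and 120/e ≈ 44.15, so !5 = 44.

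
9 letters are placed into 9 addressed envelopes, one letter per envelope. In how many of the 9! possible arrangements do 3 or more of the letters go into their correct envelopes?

29143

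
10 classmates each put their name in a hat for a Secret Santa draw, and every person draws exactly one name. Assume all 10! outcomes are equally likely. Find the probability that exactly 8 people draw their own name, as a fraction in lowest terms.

1/80640

Favorable outcomes: C(10,8)·!2 = 45·1 = 45.
Total outcomes: 10! = 3628800.
Probability = 45/3628800 = 1/80640.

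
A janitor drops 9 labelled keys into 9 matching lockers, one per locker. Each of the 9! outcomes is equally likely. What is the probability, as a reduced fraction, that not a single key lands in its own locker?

Favorable outcomes: !9 = 133496.
Total outcomes: 9! = 362880.
Probability = 133496/362880 = 16687/45360.

16687/45360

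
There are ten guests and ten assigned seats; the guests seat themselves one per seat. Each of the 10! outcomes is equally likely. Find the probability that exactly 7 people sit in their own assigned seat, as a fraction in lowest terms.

Favorable outcomes: C(10,7)·!3 = 120·2 = 240.
Total outcomes: 10! = 3628800.
Probability = 240/3628800 = 1/15120.

1/15120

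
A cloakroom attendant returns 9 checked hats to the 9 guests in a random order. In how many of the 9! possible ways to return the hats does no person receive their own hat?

133496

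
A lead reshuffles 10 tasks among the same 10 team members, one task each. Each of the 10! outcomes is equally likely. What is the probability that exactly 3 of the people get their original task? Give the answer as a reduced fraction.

Favorable outcomes: C(10,3)·!7 = 120·1854 = 222480.
Total outcomes: 10! = 3628800.
Probability = 222480/3628800 = 103/1680.

103/1680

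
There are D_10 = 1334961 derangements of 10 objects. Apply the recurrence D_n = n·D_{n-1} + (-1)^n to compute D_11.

14684570

D_11 = 11·1334961 - 1 = 14684570.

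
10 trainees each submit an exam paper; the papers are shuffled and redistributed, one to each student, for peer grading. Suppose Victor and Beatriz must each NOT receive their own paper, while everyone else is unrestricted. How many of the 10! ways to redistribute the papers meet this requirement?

Let A_j be the event that the j-th constrained one is fixed. By inclusion-exclusion over the 2 events:
Σ_{j=0}^{2} (-1)^j C(2,j)(10-j)!
= C(2,0)·10! - C(2,1)·9! + C(2,2)·8!
= 3628800 - 725760 + 40320
= 2943360

2943360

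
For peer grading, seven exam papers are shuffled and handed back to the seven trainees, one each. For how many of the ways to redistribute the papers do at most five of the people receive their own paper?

5039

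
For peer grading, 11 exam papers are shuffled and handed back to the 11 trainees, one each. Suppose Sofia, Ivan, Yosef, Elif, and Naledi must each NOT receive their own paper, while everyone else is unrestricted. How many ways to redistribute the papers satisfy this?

Inclusion-exclusion on the 5 forbidden self-matches:
Σ_{j=0}^{5} (-1)^j C(5,j)(11-j)!
= C(5,0)·11! - C(5,1)·10! + C(5,2)·9! - C(5,3)·8! + C(5,4)·7! - C(5,5)·6!
= 39916800 - 18144000 + 3628800 - 403200 + 25200 - 720
= 25022880

25022880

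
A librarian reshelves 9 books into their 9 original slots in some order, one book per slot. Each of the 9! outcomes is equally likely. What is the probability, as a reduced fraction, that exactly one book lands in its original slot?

Favorable outcomes: C(9,1)·!8 = 9·14833 = 133497.
Total outcomes: 9! = 362880.
Probability = 133497/362880 = 2119/5760.

2119/5760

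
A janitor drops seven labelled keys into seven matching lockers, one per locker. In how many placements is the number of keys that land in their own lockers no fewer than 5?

Sum C(7,i)·!(7-i) for i = 5..7:
  i=5: C(7,5)·!2 = 21·1 = 21
  i=6: C(7,6)·!1 = 7·0 = 0
  i=7: C(7,7)·!0 = 1·1 = 1
Total = 22.

22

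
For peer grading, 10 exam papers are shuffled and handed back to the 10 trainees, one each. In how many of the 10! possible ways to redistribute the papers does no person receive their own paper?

Recurrence: !10 = 10·!9 + (-1)^10.
!10 = 10·133496 + 1 = 1334961

1334961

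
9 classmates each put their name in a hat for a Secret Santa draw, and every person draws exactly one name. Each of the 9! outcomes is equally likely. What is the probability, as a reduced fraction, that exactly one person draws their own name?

Favorable outcomes: C(9,1)·!8 = 9·14833 = 133497.
Total outcomes: 9! = 362880.
Probability = 133497/362880 = 2119/5760.

2119/5760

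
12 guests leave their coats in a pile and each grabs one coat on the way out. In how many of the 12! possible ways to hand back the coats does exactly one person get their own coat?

Choose which one of the 12 is fixed: C(12,1) = 12.
The remaining 11 must be deranged: !11 = 14684570.
Total: 12 × 14684570 = 176214840.

176214840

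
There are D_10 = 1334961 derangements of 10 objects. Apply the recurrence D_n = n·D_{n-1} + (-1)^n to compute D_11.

D_11 = 11·1334961 - 1 = 14684570.

14684570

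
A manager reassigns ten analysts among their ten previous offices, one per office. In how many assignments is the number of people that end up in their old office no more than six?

3628514

Sum C(10,i)·!(10-i) for i = 0..6:
  i=0: C(10,0)·!10 = 1·1334961 = 1334961
  i=1: C(10,1)·!9 = 10·133496 = 1334960
  i=2: C(10,2)·!8 = 45·14833 = 667485
  i=3: C(10,3)·!7 = 120·1854 = 222480
  i=4: C(10,4)·!6 = 210·265 = 55650
  i=5: C(10,5)·!5 = 252·44 = 11088
  i=6: C(10,6)·!4 = 210·9 = 1890
Total = 3628514.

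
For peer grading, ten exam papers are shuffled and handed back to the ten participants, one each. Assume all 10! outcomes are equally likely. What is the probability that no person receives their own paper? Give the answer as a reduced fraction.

Favorable outcomes: !10 = 1334961.
Total outcomes: 10! = 3628800.
Probability = 1334961/3628800 = 16481/44800.

16481/44800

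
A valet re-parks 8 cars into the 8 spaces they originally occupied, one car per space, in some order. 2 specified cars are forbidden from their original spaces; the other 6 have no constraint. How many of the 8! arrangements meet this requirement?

Inclusion-exclusion on the 2 forbidden self-matches:
Σ_{j=0}^{2} (-1)^j C(2,j)(8-j)!
= C(2,0)·8! - C(2,1)·7! + C(2,2)·6!
= 40320 - 10080 + 720
= 30960

30960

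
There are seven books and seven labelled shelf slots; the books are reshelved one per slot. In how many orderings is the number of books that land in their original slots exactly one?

Choose which one of the 7 is fixed: C(7,1) = 7.
The remaining 6 must be deranged: !6 = 265.
Total: 7 × 265 = 1855.

1855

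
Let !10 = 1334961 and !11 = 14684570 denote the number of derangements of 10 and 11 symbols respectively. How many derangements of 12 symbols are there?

176214841

!12 = (12-1)·(!11 + !10) = 11·(14684570 + 1334961) = 11·16019531 = 176214841.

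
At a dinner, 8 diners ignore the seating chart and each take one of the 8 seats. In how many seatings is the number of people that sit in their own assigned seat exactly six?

Pick the 6 fixed positions: C(8,6) = 28 ways.
The other 2 form a derangement: !2 = 1.
Total: 28 × 1 = 28.

28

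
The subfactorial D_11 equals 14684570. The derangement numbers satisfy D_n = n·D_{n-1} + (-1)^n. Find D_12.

D_12 = 12·14684570 + 1 = 176214841.

176214841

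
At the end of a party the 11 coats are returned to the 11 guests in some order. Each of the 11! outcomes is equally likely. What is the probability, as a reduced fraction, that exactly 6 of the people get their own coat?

Favorable outcomes: C(11,6)·!5 = 462·44 = 20328.
Total outcomes: 11! = 39916800.
Probability = 20328/39916800 = 11/21600.

11/21600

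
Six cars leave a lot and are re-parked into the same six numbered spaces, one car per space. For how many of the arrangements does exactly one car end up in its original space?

264

Choose which one of the 6 is fixed: C(6,1) = 6.
The other 5 form a derangement: !5 = 44.
Total: 6 × 44 = 264.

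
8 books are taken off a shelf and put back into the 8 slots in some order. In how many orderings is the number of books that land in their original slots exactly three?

2464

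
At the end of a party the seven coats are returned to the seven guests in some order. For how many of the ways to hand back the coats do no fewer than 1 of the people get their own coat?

3186

# with exactly i fixed is C(7,i)·!(7-i); sum over i=1..7:
  i=1: C(7,1)·!6 = 7·265 = 1855
  i=2: C(7,2)·!5 = 21·44 = 924
  i=3: C(7,3)·!4 = 35·9 = 315
  i=4: C(7,4)·!3 = 35·2 = 70
  i=5: C(7,5)·!2 = 21·1 = 21
  i=6: C(7,6)·!1 = 7·0 = 0
  i=7: C(7,7)·!0 = 1·1 = 1
Total = 3186.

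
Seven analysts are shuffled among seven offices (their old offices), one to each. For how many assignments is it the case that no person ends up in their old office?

1854

Recurrence: !7 = 6·(!6 + !5).
!7 = 6·(265 + 44) = 6·309 = 1854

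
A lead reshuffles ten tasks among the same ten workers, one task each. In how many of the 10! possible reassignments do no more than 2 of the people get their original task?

Sum C(10,i)·!(10-i) for i = 0..2:
  i=0: C(10,0)·!10 = 1·1334961 = 1334961
  i=1: C(10,1)·!9 = 10·133496 = 1334960
  i=2: C(10,2)·!8 = 45·14833 = 667485
Total = 3337406.

3337406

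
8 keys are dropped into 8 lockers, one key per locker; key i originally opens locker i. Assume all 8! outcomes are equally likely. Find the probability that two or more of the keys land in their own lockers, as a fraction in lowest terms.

2131/8064

Favorable outcomes: Σ_{i≥2} C(8,i)·!(8-i) = 28·265 + 56·44 + 70·9 + 56·2 + 28·1 + 8·0 + 1·1 = 10655.
Total outcomes: 8! = 40320.
Probability = 10655/40320 = 2131/8064.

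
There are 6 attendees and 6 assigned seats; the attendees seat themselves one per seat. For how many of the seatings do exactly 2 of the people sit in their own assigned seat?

135

Choose which 2 of the 6 are fixed: C(6,2) = 15.
The other 4 form a derangement: !4 = 9.
Total: 15 × 9 = 135.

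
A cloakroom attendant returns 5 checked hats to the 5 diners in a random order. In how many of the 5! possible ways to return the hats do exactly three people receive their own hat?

Choose which 3 of the 5 are fixed: C(5,3) = 10.
The remaining 2 must be deranged: !2 = 1.
Total: 10 × 1 = 10.

10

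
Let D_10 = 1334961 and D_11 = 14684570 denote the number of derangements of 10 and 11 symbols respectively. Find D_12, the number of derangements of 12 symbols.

176214841

D_12 = (12-1)·(D_11 + D_10) = 11·(14684570 + 1334961) = 11·16019531 = 176214841.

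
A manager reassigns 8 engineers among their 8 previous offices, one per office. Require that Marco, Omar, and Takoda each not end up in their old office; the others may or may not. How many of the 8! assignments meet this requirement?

27240

Let A_j be the event that the j-th constrained one is fixed. By inclusion-exclusion over the 3 events:
Σ_{j=0}^{3} (-1)^j C(3,j)(8-j)!
= C(3,0)·8! - C(3,1)·7! + C(3,2)·6! - C(3,3)·5!
= 40320 - 15120 + 2160 - 120
= 27240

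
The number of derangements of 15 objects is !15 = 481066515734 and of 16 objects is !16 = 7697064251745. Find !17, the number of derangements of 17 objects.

!17 = (17-1)·(!16 + !15) = 16·(7697064251745 + 481066515734) = 16·8178130767479 = 130850092279664.

130850092279664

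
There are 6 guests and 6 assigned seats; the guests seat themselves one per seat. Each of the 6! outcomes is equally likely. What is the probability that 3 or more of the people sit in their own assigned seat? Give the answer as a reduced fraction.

7/90

Favorable outcomes: Σ_{i≥3} C(6,i)·!(6-i) = 20·2 + 15·1 + 6·0 + 1·1 = 56.
Total outcomes: 6! = 720.
Probability = 56/720 = 7/90.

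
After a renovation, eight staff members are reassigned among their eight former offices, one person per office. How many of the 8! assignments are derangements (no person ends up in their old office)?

14833

Recurrence: !8 = 8·!7 + (-1)^8.
!8 = 8·1854 + 1 = 14833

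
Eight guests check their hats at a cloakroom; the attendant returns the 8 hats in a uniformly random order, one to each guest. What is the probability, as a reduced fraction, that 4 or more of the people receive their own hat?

Favorable outcomes: Σ_{i≥4} C(8,i)·!(8-i) = 70·9 + 56·2 + 28·1 + 8·0 + 1·1 = 771.
Total outcomes: 8! = 40320.
Probability = 771/40320 = 257/13440.

257/13440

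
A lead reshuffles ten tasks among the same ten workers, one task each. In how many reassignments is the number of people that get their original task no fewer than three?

291394

Sum C(10,i)·!(10-i) for i = 3..10:
  i=3: C(10,3)·!7 = 120·1854 = 222480
  i=4: C(10,4)·!6 = 210·265 = 55650
  i=5: C(10,5)·!5 = 252·44 = 11088
  i=6: C(10,6)·!4 = 210·9 = 1890
  i=7: C(10,7)·!3 = 120·2 = 240
  i=8: C(10,8)·!2 = 45·1 = 45
  i=9: C(10,9)·!1 = 10·0 = 0
  i=10: C(10,10)·!0 = 1·1 = 1
Total = 291394.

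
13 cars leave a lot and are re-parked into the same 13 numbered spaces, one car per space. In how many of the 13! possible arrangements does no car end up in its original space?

2290792932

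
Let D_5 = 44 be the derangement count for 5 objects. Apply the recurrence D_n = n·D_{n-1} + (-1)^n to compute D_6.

265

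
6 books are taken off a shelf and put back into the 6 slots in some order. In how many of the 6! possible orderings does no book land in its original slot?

265

Recurrence: !6 = 6·!5 + (-1)^6.
!6 = 6·44 + 1 = 265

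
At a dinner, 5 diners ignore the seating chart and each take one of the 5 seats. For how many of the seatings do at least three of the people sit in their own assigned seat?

11

Sum C(5,i)·!(5-i) for i = 3..5:
  i=3: C(5,3)·!2 = 10·1 = 10
  i=4: C(5,4)·!1 = 5·0 = 0
  i=5: C(5,5)·!0 = 1·1 = 1
Total = 11.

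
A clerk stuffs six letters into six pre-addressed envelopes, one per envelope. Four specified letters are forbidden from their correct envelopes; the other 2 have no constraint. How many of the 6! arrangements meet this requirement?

Inclusion-exclusion on the 4 forbidden self-matches:
Σ_{j=0}^{4} (-1)^j C(4,j)(6-j)!
= C(4,0)·6! - C(4,1)·5! + C(4,2)·4! - C(4,3)·3! + C(4,4)·2!
= 720 - 480 + 144 - 24 + 2
= 362

362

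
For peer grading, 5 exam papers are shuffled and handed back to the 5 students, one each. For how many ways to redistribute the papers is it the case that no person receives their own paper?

44

By inclusion-exclusion, !5 = Σ (-1)^k · 5!/k! for k=0..5
= 5! - 5!/1! + 5!/2! - 5!/3! + 5!/4! - 5!/5!
= 120 - 120 + 60 - 20 + 5 - 1
= 44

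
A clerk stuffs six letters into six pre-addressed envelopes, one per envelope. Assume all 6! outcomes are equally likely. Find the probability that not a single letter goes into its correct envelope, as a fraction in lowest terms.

53/144

Favorable outcomes: !6 = 265.
Total outcomes: 6! = 720.
Probability = 265/720 = 53/144.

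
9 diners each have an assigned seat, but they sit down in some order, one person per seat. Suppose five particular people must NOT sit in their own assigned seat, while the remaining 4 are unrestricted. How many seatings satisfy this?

Let A_j be the event that the j-th constrained one is fixed. By inclusion-exclusion over the 5 events:
Σ_{j=0}^{5} (-1)^j C(5,j)(9-j)!
= C(5,0)·9! - C(5,1)·8! + C(5,2)·7! - C(5,3)·6! + C(5,4)·5! - C(5,5)·4!
= 362880 - 201600 + 50400 - 7200 + 600 - 24
= 205056

205056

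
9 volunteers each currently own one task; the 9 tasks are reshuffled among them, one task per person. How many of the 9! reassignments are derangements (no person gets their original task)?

The subfactorial !9 = [9!/e] (nearest integer).
9! = 362880, and 362880/e ≈ 133496.09, so !9 = 133496.

133496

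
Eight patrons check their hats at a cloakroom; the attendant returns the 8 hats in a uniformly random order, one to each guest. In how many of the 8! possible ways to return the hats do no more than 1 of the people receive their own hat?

29665

# with exactly i fixed is C(8,i)·!(8-i); sum over i=0..1:
  i=0: C(8,0)·!8 = 1·14833 = 14833
  i=1: C(8,1)·!7 = 8·1854 = 14832
Total = 29665.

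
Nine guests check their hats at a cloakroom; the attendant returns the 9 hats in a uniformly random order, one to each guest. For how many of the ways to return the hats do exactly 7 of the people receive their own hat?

Choose which 7 of the 9 are fixed: C(9,7) = 36.
The remaining 2 must be deranged: !2 = 1.
Total: 36 × 1 = 36.

36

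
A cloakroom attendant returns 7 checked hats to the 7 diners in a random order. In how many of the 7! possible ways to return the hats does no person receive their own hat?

!7 = 7! · Σ_{k=0}^{7} (-1)^k/k!
= 7! - 7!/1! + 7!/2! - 7!/3! + 7!/4! - 7!/5! + 7!/6! - 7!/7!
= 5040 - 5040 + 2520 - 840 + 210 - 42 + 7 - 1
= 1854

1854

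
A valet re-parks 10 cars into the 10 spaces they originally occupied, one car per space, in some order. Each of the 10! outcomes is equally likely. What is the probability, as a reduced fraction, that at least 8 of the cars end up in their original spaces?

23/1814400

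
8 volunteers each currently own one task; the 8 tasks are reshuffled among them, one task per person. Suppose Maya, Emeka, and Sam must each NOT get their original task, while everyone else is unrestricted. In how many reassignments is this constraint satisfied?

27240

Inclusion-exclusion on the 3 forbidden self-matches:
Σ_{j=0}^{3} (-1)^j C(3,j)(8-j)!
= C(3,0)·8! - C(3,1)·7! + C(3,2)·6! - C(3,3)·5!
= 40320 - 15120 + 2160 - 120
= 27240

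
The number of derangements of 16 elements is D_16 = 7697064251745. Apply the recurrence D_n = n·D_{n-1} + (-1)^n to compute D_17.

130850092279664

D_17 = 17·7697064251745 - 1 = 130850092279664.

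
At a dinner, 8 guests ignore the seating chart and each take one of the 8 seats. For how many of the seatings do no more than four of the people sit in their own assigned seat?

40179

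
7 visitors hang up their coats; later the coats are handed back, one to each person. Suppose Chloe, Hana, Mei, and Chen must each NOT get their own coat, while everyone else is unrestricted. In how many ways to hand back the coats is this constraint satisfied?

Inclusion-exclusion on the 4 forbidden self-matches:
Σ_{j=0}^{4} (-1)^j C(4,j)(7-j)!
= C(4,0)·7! - C(4,1)·6! + C(4,2)·5! - C(4,3)·4! + C(4,4)·3!
= 5040 - 2880 + 720 - 96 + 6
= 2790

2790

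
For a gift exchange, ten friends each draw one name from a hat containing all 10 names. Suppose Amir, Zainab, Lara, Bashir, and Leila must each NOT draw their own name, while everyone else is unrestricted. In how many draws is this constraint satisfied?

2170680

Let A_j be the event that the j-th constrained one is fixed. By inclusion-exclusion over the 5 events:
Σ_{j=0}^{5} (-1)^j C(5,j)(10-j)!
= C(5,0)·10! - C(5,1)·9! + C(5,2)·8! - C(5,3)·7! + C(5,4)·6! - C(5,5)·5!
= 3628800 - 1814400 + 403200 - 50400 + 3600 - 120
= 2170680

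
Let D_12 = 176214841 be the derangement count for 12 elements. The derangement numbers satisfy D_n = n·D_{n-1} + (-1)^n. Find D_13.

D_13 = 13·176214841 - 1 = 2290792932.

2290792932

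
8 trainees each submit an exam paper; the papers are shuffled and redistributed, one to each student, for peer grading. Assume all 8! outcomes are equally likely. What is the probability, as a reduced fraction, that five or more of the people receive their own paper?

Favorable outcomes: Σ_{i≥5} C(8,i)·!(8-i) = 56·2 + 28·1 + 8·0 + 1·1 = 141.
Total outcomes: 8! = 40320.
Probability = 141/40320 = 47/13440.

47/13440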